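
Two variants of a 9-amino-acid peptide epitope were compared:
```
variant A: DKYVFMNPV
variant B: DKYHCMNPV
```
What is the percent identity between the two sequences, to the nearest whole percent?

Mismatches at positions 4, 5 (1-based): 2 of 9.
Identical positions: 7/9 = 77.78% → 78%.

78%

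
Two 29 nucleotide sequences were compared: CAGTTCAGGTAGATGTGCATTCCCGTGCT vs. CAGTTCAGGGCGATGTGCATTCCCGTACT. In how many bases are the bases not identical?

Mismatches (1-based): base 10: T→G; base 11: A→C; base 27: G→A.

3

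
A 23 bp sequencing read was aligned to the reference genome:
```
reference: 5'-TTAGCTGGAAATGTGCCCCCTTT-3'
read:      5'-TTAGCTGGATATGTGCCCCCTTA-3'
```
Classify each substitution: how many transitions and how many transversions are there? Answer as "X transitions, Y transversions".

0 transitions, 2 transversions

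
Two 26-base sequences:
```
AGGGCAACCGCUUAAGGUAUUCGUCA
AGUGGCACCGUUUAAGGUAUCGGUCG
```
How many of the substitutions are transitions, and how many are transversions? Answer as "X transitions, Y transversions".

Mismatches (1-based):
base 3: G→U (purine→pyrimidine, transversion)
base 5: C→G (pyrimidine→purine, transversion)
base 6: A→C (purine→pyrimidine, transversion)
base 11: C→U (pyrimidine→pyrimidine, transition)
base 21: U→C (pyrimidine→pyrimidine, transition)
base 22: C→G (pyrimidine→purine, transversion)
base 26: A→G (purine→purine, transition)

3 transitions, 4 transversions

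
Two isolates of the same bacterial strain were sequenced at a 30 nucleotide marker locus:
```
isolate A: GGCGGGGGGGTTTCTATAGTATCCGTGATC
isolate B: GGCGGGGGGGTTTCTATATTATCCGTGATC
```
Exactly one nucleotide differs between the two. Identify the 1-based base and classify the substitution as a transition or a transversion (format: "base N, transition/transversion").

Base 19 changes G→T. G is a purine and T is a pyrimidine, so this is a transversion.

base 19, transversion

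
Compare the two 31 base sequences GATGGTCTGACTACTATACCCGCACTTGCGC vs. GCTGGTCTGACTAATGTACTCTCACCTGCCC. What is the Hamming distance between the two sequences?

Mismatches (1-based): position 2: A→C; position 14: C→A; position 16: A→G; position 20: C→T; position 22: G→T; position 26: T→C; position 30: G→C.

7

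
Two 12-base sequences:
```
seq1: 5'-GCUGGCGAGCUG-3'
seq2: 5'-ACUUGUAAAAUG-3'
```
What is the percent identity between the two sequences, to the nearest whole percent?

50%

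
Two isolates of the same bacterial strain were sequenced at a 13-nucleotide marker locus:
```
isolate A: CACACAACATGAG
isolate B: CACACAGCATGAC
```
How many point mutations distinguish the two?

2

The sequences differ at positions 7, 13 (1-based) — 2 in total.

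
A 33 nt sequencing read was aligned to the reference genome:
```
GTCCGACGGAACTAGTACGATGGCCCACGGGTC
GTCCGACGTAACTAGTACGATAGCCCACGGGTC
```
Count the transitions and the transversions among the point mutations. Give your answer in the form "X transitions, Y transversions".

Mismatches (1-based):
position 9: G→T (purine→pyrimidine, transversion)
position 22: G→A (purine→purine, transition)

1 transition, 1 transversion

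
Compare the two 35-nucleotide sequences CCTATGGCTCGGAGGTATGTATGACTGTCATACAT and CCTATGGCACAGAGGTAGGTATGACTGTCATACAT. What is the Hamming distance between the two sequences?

3

The sequences differ at bases 9, 11, 18 (1-based) — 3 in total.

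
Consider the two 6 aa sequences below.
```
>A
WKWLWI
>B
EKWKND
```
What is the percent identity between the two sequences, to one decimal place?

Mismatches at positions 1, 4, 5, 6 (1-based): 4 of 6.
Identical positions: 2/6 = 33.33% → 33.3%.

33.3%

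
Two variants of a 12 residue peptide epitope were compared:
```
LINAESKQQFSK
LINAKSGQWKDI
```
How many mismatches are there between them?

Mismatches (1-based): position 5: E→K; position 7: K→G; position 9: Q→W; position 10: F→K; position 11: S→D; position 12: K→I.

6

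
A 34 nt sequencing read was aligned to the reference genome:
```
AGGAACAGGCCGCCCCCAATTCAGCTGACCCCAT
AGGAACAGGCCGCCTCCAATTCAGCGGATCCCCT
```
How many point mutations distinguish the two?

4

Mismatches (1-based): base 15: C→T; base 26: T→G; base 29: C→T; base 33: A→C.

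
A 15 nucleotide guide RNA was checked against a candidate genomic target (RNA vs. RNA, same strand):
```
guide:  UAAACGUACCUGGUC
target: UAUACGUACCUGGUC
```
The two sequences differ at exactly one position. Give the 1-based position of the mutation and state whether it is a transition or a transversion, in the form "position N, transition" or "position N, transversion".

position 3, transversion

Position 3 changes A→U. A is a purine and U is a pyrimidine, so this is a transversion.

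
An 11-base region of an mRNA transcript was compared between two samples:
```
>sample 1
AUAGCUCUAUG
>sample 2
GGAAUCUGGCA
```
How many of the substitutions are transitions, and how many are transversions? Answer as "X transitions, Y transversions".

8 transitions, 2 transversions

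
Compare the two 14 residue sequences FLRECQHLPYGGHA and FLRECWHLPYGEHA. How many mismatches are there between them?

Comparing position by position, 2 residues differ: 6 (Q/W), 12 (G/E).

2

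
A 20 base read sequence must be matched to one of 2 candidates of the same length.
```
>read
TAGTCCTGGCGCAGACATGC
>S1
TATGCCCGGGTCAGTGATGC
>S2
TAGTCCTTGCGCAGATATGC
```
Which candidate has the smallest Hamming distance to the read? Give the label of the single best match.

S2

S1 differs at 7 bases; S2 differs at 2 bases. The closest is S2.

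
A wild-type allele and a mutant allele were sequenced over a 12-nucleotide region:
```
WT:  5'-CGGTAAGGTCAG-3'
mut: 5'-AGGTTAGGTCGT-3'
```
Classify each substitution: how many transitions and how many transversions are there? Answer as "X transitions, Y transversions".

1 transition, 3 transversions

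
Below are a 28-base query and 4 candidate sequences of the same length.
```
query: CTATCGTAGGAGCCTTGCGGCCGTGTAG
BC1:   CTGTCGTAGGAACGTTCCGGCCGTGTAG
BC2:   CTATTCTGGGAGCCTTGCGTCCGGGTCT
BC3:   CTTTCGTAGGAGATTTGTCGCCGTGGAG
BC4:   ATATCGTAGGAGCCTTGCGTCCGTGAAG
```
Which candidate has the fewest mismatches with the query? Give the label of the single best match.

Hamming distances to query — BC1: 4; BC2: 7; BC3: 6; BC4: 3.
Smallest is BC4 with 3 mismatches.

BC4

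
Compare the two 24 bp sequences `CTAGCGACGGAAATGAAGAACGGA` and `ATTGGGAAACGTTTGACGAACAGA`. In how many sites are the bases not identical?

Comparing position by position, 11 sites differ: 1 (C/A), 3 (A/T), 5 (C/G), 8 (C/A), 9 (G/A), 10 (G/C), 11 (A/G), 12 (A/T), 13 (A/T), 17 (A/C), 22 (G/A).

11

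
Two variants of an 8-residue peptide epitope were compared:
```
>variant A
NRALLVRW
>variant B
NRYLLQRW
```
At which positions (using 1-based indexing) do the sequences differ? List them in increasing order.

Scanning 1-based: 3: A/Y; 6: V/Q.

3, 6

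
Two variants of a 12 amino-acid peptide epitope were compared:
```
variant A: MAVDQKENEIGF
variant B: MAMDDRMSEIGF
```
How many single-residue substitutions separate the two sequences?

Mismatches (1-based): position 3: V→M; position 5: Q→D; position 6: K→R; position 7: E→M; position 8: N→S.

5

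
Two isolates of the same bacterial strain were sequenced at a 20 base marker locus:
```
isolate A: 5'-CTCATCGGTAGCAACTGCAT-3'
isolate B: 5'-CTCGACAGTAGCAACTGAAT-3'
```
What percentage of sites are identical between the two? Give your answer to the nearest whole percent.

80%

Mismatches at positions 4, 5, 7, 18 (1-based): 4 of 20.
Identical positions: 16/20 = 80% → 80%.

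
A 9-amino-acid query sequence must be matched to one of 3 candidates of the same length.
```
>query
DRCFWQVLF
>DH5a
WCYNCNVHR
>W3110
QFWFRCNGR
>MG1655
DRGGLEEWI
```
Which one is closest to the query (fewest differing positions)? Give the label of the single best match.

Hamming distances to query — DH5a: 8; W3110: 8; MG1655: 7.
Smallest is MG1655 with 7 mismatches.

MG1655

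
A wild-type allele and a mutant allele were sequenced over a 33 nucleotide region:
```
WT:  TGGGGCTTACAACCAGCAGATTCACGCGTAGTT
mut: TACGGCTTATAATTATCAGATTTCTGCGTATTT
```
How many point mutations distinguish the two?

Comparing position by position, 10 positions differ: 2 (G/A), 3 (G/C), 10 (C/T), 13 (C/T), 14 (C/T), 16 (G/T), 23 (C/T), 24 (A/C), 25 (C/T), 31 (G/T).

10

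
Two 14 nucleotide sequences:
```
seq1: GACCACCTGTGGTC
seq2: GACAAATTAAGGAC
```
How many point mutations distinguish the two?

6

Mismatches (1-based): site 4: C→A; site 6: C→A; site 7: C→T; site 9: G→A; site 10: T→A; site 13: T→A.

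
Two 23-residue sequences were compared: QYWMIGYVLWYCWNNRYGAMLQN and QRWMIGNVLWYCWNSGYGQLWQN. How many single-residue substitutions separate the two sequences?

7

Comparing position by position, 7 positions differ: 2 (Y/R), 7 (Y/N), 15 (N/S), 16 (R/G), 19 (A/Q), 20 (M/L), 21 (L/W).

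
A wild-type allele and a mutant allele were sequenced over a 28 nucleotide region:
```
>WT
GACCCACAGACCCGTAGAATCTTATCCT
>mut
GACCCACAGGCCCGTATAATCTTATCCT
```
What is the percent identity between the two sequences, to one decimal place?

2 positions differ (10, 17), so 26 of 28 match: 26/28 = 92.86%.

92.9%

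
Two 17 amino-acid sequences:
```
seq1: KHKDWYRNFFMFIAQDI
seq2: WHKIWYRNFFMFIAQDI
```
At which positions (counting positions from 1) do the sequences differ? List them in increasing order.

1, 4

Scanning 1-based: 1: K/W; 4: D/I.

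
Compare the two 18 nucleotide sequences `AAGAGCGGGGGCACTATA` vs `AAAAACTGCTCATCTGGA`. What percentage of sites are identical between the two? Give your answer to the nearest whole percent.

Mismatches at positions 3, 5, 7, 9, 10, 11, 12, 13, 16, 17 (1-based): 10 of 18.
Identical positions: 8/18 = 44.44% → 44%.

44%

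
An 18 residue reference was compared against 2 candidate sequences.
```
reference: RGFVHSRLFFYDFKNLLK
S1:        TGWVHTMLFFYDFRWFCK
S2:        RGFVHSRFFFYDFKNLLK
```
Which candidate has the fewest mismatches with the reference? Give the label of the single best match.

S1 differs at 8 positions; S2 differs at 1 position. The closest is S2.

S2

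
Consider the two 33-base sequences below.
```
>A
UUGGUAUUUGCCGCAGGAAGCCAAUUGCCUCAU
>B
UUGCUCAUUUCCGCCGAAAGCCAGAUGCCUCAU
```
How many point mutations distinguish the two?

Comparing position by position, 8 bases differ: 4 (G/C), 6 (A/C), 7 (U/A), 10 (G/U), 15 (A/C), 17 (G/A), 24 (A/G), 25 (U/A).

8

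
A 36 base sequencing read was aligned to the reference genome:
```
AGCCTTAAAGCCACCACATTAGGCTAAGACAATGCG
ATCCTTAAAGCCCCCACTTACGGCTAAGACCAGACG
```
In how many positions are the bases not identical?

8

The sequences differ at positions 2, 13, 18, 20, 21, 31, 33, 34 (1-based) — 8 in total.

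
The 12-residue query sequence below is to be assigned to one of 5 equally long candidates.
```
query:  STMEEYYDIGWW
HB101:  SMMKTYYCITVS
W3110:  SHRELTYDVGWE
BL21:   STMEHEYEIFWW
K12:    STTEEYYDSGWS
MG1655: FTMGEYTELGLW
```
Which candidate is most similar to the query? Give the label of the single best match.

K12

HB101 differs at 7 residues; W3110 differs at 6 residues; BL21 differs at 4 residues; K12 differs at 3 residues; MG1655 differs at 6 residues. The closest is K12.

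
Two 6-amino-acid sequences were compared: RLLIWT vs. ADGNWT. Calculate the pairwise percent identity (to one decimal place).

33.3%

Mismatches at positions 1, 2, 3, 4 (1-based): 4 of 6.
Identical positions: 2/6 = 33.33% → 33.3%.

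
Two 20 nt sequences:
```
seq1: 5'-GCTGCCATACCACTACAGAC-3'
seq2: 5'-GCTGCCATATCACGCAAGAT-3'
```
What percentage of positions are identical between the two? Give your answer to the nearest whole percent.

Mismatches at positions 10, 14, 15, 16, 20 (1-based): 5 of 20.
Identical positions: 15/20 = 75% → 75%.

75%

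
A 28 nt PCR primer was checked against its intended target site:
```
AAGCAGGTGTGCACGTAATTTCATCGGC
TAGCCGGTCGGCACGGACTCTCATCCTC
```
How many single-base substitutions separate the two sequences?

9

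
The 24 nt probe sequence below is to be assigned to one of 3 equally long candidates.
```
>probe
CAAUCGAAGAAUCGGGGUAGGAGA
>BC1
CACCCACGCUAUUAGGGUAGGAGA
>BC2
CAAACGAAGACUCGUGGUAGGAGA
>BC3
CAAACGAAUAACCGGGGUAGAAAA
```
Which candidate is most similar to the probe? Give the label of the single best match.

BC1 differs at 9 positions; BC2 differs at 3 positions; BC3 differs at 5 positions. The closest is BC2.

BC2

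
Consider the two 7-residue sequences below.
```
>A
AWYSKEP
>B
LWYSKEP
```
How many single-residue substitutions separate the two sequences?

1

The sequences differ at residues 1 (1-based) — 1 in total.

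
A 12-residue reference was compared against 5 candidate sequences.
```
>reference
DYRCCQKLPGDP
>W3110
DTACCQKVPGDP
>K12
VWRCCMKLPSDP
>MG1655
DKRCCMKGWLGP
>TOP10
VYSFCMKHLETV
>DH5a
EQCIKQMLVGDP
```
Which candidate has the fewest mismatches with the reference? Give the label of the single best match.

Hamming distances to reference — W3110: 3; K12: 4; MG1655: 6; TOP10: 9; DH5a: 7.
Smallest is W3110 with 3 mismatches.

W3110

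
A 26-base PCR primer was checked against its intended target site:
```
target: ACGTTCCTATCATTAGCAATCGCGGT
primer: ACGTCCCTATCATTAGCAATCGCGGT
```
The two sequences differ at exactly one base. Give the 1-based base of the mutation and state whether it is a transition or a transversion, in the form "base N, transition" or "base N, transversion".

The sequences differ only at base 5: T→C (pyrimidine→pyrimidine), a transition.

base 5, transition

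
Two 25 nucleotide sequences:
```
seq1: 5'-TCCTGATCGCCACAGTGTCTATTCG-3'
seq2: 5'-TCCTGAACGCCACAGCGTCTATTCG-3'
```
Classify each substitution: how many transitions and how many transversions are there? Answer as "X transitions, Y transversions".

1 transition, 1 transversion

Transitions (purine↔purine or pyrimidine↔pyrimidine): 16 T→C.
Transversions (purine↔pyrimidine): 7 T→A.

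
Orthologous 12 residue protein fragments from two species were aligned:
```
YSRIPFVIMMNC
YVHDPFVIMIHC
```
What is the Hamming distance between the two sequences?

5

Mismatches (1-based): position 2: S→V; position 3: R→H; position 4: I→D; position 10: M→I; position 11: N→H.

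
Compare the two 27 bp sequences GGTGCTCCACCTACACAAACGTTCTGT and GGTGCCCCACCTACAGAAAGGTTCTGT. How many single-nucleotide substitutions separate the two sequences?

Comparing position by position, 3 bases differ: 6 (T/C), 16 (C/G), 20 (C/G).

3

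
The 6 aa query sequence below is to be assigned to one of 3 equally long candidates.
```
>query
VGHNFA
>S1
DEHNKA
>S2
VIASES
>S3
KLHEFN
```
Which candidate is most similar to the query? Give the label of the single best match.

S1 differs at 3 residues; S2 differs at 5 residues; S3 differs at 4 residues. The closest is S1.

S1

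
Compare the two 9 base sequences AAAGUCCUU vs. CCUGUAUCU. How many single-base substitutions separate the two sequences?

6

Mismatches (1-based): position 1: A→C; position 2: A→C; position 3: A→U; position 6: C→A; position 7: C→U; position 8: U→C.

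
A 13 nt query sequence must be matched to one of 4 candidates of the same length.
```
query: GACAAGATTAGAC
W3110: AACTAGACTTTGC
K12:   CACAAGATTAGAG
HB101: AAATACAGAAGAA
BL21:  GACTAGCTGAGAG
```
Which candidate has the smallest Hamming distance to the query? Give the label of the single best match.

Hamming distances to query — W3110: 6; K12: 2; HB101: 7; BL21: 4.
Smallest is K12 with 2 mismatches.

K12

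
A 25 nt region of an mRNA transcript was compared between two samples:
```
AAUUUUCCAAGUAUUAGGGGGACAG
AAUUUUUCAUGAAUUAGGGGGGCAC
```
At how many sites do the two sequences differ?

5

Comparing position by position, 5 sites differ: 7 (C/U), 10 (A/U), 12 (U/A), 22 (A/G), 25 (G/C).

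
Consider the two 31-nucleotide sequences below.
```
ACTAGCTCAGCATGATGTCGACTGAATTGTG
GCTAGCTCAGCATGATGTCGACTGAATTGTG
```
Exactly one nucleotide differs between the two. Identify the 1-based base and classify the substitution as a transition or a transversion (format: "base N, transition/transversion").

The sequences differ only at base 1: A→G (purine→purine), a transition.

base 1, transition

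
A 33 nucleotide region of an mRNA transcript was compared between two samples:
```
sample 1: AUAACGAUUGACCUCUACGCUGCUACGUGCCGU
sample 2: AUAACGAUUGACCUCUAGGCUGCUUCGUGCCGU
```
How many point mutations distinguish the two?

The sequences differ at sites 18, 25 (1-based) — 2 in total.

2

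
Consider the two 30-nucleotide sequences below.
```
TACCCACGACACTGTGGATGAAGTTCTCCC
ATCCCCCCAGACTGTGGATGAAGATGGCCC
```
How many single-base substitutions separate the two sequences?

The sequences differ at positions 1, 2, 6, 8, 10, 24, 26, 27 (1-based) — 8 in total.

8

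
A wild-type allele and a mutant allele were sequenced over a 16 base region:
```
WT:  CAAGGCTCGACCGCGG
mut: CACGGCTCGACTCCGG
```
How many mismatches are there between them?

The sequences differ at bases 3, 12, 13 (1-based) — 3 in total.

3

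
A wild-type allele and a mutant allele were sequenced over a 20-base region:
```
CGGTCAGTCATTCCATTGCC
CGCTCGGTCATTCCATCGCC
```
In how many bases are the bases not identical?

3

The sequences differ at bases 3, 6, 17 (1-based) — 3 in total.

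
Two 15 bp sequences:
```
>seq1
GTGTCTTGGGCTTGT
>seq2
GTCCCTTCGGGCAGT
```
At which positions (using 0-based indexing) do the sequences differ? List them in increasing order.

2, 3, 7, 10, 11, 12

Differences at position 2 (G→C), position 3 (T→C), position 7 (G→C), position 10 (C→G), position 11 (T→C), position 12 (T→A).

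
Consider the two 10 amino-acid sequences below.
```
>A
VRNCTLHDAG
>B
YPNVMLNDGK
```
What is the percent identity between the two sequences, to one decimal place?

30.0%

7 positions differ (1, 2, 4, 5, 7, 9, 10), so 3 of 10 match: 3/10 = 30%.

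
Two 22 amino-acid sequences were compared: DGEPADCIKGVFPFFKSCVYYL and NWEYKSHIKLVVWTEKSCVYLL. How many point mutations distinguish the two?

Comparing position by position, 12 positions differ: 1 (D/N), 2 (G/W), 4 (P/Y), 5 (A/K), 6 (D/S), 7 (C/H), 10 (G/L), 12 (F/V), 13 (P/W), 14 (F/T), 15 (F/E), 21 (Y/L).

12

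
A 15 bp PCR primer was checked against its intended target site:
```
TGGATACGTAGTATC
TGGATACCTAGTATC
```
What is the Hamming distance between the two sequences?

1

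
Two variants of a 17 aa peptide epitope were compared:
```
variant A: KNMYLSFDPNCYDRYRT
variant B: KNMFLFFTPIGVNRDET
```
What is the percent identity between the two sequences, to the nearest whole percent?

47%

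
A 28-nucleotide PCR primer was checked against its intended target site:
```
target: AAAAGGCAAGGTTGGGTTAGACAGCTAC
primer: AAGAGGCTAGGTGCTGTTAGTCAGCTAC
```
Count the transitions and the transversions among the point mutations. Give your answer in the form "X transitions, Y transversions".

Transitions (purine↔purine or pyrimidine↔pyrimidine): 3 A→G.
Transversions (purine↔pyrimidine): 8 A→T, 13 T→G, 14 G→C, 15 G→T, 21 A→T.

1 transition, 5 transversions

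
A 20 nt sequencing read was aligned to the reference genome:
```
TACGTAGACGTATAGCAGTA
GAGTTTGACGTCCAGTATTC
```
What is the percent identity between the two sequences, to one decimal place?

9 positions differ (1, 3, 4, 6, 12, 13, 16, 18, 20), so 11 of 20 match: 11/20 = 55%.

55.0%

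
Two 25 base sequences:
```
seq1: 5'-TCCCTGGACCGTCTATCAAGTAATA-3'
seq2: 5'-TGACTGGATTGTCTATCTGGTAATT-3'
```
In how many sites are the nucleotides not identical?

7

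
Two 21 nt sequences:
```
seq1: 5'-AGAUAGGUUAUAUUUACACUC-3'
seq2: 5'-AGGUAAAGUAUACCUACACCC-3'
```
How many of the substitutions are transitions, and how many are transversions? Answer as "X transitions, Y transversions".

6 transitions, 1 transversion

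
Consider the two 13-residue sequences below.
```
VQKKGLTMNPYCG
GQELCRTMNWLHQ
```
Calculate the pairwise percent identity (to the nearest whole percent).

9 positions differ (1, 3, 4, 5, 6, 10, 11, 12, 13), so 4 of 13 match: 4/13 = 30.77%.

31%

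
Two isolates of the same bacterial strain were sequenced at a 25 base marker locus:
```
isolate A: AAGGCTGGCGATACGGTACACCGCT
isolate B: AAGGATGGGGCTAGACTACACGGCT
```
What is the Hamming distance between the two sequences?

Comparing position by position, 7 positions differ: 5 (C/A), 9 (C/G), 11 (A/C), 14 (C/G), 15 (G/A), 16 (G/C), 22 (C/G).

7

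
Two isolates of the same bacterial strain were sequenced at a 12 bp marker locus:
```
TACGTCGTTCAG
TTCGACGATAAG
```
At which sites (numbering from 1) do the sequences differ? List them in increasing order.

Differences at site 2 (A→T), site 5 (T→A), site 8 (T→A), site 10 (C→A).

2, 5, 8, 10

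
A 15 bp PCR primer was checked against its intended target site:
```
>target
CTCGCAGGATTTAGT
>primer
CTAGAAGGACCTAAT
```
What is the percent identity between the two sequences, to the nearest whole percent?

67%

5 positions differ (3, 5, 10, 11, 14), so 10 of 15 match: 10/15 = 66.67%.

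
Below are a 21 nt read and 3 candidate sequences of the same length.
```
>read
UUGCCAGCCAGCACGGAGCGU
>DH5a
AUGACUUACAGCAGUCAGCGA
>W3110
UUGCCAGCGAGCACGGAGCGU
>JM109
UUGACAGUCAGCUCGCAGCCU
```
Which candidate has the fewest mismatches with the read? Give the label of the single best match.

Hamming distances to read — DH5a: 9; W3110: 1; JM109: 5.
Smallest is W3110 with 1 mismatch.

W3110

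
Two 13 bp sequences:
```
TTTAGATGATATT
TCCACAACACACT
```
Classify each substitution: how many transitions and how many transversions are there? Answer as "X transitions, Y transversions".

4 transitions, 3 transversions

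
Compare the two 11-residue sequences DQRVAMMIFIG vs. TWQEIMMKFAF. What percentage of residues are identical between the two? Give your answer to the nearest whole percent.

Mismatches at positions 1, 2, 3, 4, 5, 8, 10, 11 (1-based): 8 of 11.
Identical positions: 3/11 = 27.27% → 27%.

27%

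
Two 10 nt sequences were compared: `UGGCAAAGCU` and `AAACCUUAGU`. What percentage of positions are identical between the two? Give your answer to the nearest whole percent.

Mismatches at positions 1, 2, 3, 5, 6, 7, 8, 9 (1-based): 8 of 10.
Identical positions: 2/10 = 20% → 20%.

20%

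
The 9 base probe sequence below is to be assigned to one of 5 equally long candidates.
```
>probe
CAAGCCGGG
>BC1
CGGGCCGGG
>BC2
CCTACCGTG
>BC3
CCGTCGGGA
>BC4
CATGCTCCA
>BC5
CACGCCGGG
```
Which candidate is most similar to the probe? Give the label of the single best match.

BC1 differs at 2 positions; BC2 differs at 4 positions; BC3 differs at 5 positions; BC4 differs at 5 positions; BC5 differs at 1 position. The closest is BC5.

BC5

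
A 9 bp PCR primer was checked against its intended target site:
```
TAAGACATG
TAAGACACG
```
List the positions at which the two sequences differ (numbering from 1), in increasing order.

8

Scanning 1-based: 8: T/C.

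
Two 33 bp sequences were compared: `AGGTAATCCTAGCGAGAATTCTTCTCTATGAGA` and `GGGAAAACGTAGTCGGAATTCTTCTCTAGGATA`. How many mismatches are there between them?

9

Comparing position by position, 9 sites differ: 1 (A/G), 4 (T/A), 7 (T/A), 9 (C/G), 13 (C/T), 14 (G/C), 15 (A/G), 29 (T/G), 32 (G/T).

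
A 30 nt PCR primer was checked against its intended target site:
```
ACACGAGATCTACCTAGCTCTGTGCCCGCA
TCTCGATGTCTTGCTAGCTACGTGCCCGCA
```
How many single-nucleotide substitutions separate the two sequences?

8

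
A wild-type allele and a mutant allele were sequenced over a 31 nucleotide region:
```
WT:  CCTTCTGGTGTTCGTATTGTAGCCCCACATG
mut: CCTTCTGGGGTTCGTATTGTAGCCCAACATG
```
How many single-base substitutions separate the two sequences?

2

Comparing position by position, 2 bases differ: 9 (T/G), 26 (C/A).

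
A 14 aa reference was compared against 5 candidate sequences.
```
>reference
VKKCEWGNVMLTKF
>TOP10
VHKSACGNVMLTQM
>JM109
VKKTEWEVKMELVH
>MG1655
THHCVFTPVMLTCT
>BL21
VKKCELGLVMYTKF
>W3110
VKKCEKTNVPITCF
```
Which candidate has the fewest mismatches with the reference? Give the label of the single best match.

Hamming distances to reference — TOP10: 6; JM109: 8; MG1655: 9; BL21: 3; W3110: 5.
Smallest is BL21 with 3 mismatches.

BL21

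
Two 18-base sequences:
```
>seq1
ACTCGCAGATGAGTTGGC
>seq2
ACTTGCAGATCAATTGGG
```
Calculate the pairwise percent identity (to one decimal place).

4 positions differ (4, 11, 13, 18), so 14 of 18 match: 14/18 = 77.78%.

77.8%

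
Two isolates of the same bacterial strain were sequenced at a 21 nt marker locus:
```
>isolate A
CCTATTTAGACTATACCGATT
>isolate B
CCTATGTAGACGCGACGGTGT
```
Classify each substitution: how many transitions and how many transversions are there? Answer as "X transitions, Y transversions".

0 transitions, 7 transversions

Transitions (purine↔purine or pyrimidine↔pyrimidine): none.
Transversions (purine↔pyrimidine): 6 T→G, 12 T→G, 13 A→C, 14 T→G, 17 C→G, 19 A→T, 20 T→G.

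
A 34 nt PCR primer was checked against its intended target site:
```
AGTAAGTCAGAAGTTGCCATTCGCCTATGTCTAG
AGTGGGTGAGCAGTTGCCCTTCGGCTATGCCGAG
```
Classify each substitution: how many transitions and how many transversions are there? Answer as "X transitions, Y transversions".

3 transitions, 5 transversions

Transitions (purine↔purine or pyrimidine↔pyrimidine): 4 A→G, 5 A→G, 30 T→C.
Transversions (purine↔pyrimidine): 8 C→G, 11 A→C, 19 A→C, 24 C→G, 32 T→G.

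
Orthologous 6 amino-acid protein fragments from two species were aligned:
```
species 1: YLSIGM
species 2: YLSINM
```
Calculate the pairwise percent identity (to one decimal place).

Mismatch at position 5 (1-based): 1 of 6.
Identical positions: 5/6 = 83.33% → 83.3%.

83.3%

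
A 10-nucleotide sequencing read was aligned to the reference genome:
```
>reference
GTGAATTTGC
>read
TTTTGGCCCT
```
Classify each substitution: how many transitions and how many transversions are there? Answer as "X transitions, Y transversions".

Transitions (purine↔purine or pyrimidine↔pyrimidine): 5 A→G, 7 T→C, 8 T→C, 10 C→T.
Transversions (purine↔pyrimidine): 1 G→T, 3 G→T, 4 A→T, 6 T→G, 9 G→C.

4 transitions, 5 transversions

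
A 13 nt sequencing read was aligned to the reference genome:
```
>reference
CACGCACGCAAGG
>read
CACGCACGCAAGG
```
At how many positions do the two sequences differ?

0

The two sequences are identical at every position.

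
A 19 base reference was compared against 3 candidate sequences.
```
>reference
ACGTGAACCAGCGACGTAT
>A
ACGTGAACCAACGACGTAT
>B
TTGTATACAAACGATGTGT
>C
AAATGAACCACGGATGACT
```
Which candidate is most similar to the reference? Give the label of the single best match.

A

Hamming distances to reference — A: 1; B: 8; C: 7.
Smallest is A with 1 mismatch.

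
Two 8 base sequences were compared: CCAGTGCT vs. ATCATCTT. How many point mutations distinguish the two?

6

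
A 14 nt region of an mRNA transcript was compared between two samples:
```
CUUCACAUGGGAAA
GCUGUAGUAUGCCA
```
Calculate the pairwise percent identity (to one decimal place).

28.6%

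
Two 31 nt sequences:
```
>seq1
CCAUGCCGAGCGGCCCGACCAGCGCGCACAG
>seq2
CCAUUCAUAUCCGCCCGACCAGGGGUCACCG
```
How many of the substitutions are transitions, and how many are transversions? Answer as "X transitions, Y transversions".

0 transitions, 9 transversions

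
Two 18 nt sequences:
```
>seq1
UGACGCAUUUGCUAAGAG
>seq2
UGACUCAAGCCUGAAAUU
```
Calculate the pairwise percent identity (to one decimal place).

44.4%

Mismatches at positions 5, 8, 9, 10, 11, 12, 13, 16, 17, 18 (1-based): 10 of 18.
Identical positions: 8/18 = 44.44% → 44.4%.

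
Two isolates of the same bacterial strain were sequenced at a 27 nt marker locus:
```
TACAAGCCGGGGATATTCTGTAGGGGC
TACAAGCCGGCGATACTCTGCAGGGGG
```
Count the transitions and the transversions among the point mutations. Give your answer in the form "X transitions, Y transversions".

2 transitions, 2 transversions

Transitions (purine↔purine or pyrimidine↔pyrimidine): 16 T→C, 21 T→C.
Transversions (purine↔pyrimidine): 11 G→C, 27 C→G.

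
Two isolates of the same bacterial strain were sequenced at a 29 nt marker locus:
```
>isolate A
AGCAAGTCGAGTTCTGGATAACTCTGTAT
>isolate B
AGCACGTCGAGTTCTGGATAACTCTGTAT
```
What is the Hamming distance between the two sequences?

The sequences differ at sites 5 (1-based) — 1 in total.

1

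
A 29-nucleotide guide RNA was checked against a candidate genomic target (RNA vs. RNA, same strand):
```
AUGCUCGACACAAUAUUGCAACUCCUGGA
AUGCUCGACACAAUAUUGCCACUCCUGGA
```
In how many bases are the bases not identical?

1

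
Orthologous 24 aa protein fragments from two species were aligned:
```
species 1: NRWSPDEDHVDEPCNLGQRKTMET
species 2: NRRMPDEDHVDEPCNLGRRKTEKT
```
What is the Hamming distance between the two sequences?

Mismatches (1-based): residue 3: W→R; residue 4: S→M; residue 18: Q→R; residue 22: M→E; residue 23: E→K.

5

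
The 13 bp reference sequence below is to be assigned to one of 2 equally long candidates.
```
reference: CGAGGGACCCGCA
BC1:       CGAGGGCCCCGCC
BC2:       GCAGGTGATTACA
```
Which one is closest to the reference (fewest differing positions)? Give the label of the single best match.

Hamming distances to reference — BC1: 2; BC2: 8.
Smallest is BC1 with 2 mismatches.

BC1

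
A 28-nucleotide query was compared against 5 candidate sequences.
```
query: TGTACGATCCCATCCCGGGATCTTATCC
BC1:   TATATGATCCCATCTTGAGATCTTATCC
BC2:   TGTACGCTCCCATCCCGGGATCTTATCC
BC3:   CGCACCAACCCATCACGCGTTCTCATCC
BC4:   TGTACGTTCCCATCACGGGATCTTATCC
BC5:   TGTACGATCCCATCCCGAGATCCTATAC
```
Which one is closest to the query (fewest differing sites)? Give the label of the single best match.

BC1 differs at 5 sites; BC2 differs at 1 site; BC3 differs at 8 sites; BC4 differs at 2 sites; BC5 differs at 3 sites. The closest is BC2.

BC2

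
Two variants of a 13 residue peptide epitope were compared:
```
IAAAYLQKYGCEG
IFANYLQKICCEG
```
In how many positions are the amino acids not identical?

The sequences differ at positions 2, 4, 9, 10 (1-based) — 4 in total.

4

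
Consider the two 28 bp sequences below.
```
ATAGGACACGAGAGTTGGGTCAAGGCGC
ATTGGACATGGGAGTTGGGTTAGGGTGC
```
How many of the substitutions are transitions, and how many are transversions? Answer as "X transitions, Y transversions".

5 transitions, 1 transversion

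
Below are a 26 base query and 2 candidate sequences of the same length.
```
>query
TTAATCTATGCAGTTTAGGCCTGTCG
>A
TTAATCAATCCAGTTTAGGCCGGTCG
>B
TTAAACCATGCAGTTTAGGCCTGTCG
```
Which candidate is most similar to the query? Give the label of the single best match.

B

Hamming distances to query — A: 3; B: 2.
Smallest is B with 2 mismatches.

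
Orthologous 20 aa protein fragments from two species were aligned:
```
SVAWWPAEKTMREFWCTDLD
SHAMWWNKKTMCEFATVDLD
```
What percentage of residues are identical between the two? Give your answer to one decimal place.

Mismatches at positions 2, 4, 6, 7, 8, 12, 15, 16, 17 (1-based): 9 of 20.
Identical positions: 11/20 = 55% → 55.0%.

55.0%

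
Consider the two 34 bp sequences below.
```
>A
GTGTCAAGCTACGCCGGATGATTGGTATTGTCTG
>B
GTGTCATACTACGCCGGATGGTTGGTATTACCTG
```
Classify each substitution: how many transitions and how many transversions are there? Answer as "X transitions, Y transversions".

4 transitions, 1 transversion

Transitions (purine↔purine or pyrimidine↔pyrimidine): 8 G→A, 21 A→G, 30 G→A, 31 T→C.
Transversions (purine↔pyrimidine): 7 A→T.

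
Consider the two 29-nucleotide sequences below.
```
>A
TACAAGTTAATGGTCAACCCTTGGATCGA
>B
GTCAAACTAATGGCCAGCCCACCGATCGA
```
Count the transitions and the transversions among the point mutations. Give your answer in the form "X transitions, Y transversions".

5 transitions, 4 transversions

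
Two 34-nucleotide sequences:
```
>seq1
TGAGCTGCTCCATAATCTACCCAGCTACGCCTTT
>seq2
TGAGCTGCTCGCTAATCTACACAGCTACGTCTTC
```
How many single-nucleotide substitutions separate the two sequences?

Mismatches (1-based): site 11: C→G; site 12: A→C; site 21: C→A; site 30: C→T; site 34: T→C.

5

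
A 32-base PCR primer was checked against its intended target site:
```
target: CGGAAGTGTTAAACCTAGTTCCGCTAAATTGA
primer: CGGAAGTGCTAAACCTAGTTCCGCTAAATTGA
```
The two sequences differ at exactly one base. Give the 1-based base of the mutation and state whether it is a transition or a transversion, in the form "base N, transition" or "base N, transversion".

The sequences differ only at base 9: T→C (pyrimidine→pyrimidine), a transition.

base 9, transition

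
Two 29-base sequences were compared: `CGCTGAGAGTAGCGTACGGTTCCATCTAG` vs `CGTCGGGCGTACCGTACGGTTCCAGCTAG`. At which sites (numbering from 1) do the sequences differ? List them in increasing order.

3, 4, 6, 8, 12, 25

Differences at site 3 (C→T), site 4 (T→C), site 6 (A→G), site 8 (A→C), site 12 (G→C), site 25 (T→G).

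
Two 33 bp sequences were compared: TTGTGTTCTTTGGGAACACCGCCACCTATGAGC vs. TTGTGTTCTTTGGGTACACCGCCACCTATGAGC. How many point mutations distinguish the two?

1

The sequences differ at bases 15 (1-based) — 1 in total.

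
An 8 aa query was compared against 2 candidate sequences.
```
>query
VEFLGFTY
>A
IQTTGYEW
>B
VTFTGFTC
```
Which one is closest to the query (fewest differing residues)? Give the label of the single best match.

B

A differs at 7 residues; B differs at 3 residues. The closest is B.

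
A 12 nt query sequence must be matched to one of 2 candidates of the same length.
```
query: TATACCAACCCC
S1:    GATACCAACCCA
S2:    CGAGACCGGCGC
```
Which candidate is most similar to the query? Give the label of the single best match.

S1

Hamming distances to query — S1: 2; S2: 9.
Smallest is S1 with 2 mismatches.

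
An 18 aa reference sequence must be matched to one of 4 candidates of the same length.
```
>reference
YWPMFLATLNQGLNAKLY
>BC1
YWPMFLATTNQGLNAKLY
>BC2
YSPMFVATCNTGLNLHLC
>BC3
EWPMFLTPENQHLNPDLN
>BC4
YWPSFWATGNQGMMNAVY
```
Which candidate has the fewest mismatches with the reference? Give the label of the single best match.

BC1

BC1 differs at 1 position; BC2 differs at 7 positions; BC3 differs at 8 positions; BC4 differs at 8 positions. The closest is BC1.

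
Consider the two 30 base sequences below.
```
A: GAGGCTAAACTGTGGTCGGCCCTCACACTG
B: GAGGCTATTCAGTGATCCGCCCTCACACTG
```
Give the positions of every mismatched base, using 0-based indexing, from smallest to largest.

Scanning 0-based: 7: A/T; 8: A/T; 10: T/A; 14: G/A; 17: G/C.

7, 8, 10, 14, 17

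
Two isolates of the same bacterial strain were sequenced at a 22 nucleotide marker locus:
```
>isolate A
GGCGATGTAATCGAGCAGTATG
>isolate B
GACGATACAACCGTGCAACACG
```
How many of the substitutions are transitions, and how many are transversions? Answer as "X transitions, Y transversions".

Transitions (purine↔purine or pyrimidine↔pyrimidine): 2 G→A, 7 G→A, 8 T→C, 11 T→C, 18 G→A, 19 T→C, 21 T→C.
Transversions (purine↔pyrimidine): 14 A→T.

7 transitions, 1 transversion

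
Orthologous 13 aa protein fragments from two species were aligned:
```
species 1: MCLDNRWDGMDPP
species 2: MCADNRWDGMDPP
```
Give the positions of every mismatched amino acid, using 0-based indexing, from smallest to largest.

2

Scanning 0-based: 2: L/A.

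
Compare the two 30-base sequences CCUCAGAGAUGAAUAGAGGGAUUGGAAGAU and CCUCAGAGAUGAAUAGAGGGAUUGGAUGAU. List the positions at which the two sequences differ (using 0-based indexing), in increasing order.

26

Differences at position 26 (A→U).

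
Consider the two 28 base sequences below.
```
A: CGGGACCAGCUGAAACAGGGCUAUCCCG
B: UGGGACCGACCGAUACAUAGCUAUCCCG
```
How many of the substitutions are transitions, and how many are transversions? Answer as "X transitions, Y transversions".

5 transitions, 2 transversions

Transitions (purine↔purine or pyrimidine↔pyrimidine): 1 C→U, 8 A→G, 9 G→A, 11 U→C, 19 G→A.
Transversions (purine↔pyrimidine): 14 A→U, 18 G→U.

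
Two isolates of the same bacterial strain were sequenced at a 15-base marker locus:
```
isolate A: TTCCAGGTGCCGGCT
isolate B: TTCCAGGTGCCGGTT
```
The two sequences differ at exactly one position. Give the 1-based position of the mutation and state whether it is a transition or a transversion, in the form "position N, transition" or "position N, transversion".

position 14, transition

Position 14 changes C→T. C is a pyrimidine and T is a pyrimidine, so this is a transition.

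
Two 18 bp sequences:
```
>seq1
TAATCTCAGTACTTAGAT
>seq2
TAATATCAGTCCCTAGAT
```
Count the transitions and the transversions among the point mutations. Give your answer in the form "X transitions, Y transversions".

1 transition, 2 transversions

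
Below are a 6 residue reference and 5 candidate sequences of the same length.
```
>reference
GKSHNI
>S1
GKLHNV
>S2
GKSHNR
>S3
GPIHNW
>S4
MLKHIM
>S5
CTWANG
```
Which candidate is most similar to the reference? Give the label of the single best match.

S2

S1 differs at 2 residues; S2 differs at 1 residue; S3 differs at 3 residues; S4 differs at 5 residues; S5 differs at 5 residues. The closest is S2.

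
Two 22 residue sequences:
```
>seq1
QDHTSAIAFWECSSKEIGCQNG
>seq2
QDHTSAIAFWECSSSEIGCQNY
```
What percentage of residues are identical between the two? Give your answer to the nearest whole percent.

Mismatches at positions 15, 22 (1-based): 2 of 22.
Identical positions: 20/22 = 90.91% → 91%.

91%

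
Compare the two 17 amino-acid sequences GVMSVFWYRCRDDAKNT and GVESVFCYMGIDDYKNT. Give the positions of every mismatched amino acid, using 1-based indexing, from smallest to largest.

3, 7, 9, 10, 11, 14

Scanning 1-based: 3: M/E; 7: W/C; 9: R/M; 10: C/G; 11: R/I; 14: A/Y.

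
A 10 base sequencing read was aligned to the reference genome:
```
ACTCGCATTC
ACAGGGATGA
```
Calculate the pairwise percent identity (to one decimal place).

Mismatches at positions 3, 4, 6, 9, 10 (1-based): 5 of 10.
Identical positions: 5/10 = 50% → 50.0%.

50.0%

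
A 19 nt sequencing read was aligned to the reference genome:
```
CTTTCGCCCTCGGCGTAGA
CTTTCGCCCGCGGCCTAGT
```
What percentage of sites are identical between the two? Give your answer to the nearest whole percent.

3 positions differ (10, 15, 19), so 16 of 19 match: 16/19 = 84.21%.

84%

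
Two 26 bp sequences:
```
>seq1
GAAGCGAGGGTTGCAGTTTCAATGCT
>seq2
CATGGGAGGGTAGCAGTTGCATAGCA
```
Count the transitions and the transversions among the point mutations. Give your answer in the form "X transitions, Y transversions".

Mismatches (1-based):
site 1: G→C (purine→pyrimidine, transversion)
site 3: A→T (purine→pyrimidine, transversion)
site 5: C→G (pyrimidine→purine, transversion)
site 12: T→A (pyrimidine→purine, transversion)
site 19: T→G (pyrimidine→purine, transversion)
site 22: A→T (purine→pyrimidine, transversion)
site 23: T→A (pyrimidine→purine, transversion)
site 26: T→A (pyrimidine→purine, transversion)

0 transitions, 8 transversions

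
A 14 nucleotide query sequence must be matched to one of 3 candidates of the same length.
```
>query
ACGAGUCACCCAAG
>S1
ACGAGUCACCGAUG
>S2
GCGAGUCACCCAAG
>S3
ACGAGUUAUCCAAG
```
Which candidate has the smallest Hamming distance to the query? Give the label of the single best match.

Hamming distances to query — S1: 2; S2: 1; S3: 2.
Smallest is S2 with 1 mismatch.

S2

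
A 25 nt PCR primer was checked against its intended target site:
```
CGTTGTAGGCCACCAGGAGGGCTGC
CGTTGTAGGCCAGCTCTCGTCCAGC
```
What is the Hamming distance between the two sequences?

8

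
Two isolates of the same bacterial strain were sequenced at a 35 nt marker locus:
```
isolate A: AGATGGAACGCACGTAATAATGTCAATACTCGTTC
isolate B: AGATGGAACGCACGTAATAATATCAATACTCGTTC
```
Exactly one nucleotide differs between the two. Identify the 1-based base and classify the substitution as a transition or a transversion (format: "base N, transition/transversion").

base 22, transition

The sequences differ only at base 22: G→A (purine→purine), a transition.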